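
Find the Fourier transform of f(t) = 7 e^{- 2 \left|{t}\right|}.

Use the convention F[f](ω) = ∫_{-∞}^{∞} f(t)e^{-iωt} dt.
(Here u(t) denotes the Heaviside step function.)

F(ω) = \frac{28}{\omega^{2} + 4}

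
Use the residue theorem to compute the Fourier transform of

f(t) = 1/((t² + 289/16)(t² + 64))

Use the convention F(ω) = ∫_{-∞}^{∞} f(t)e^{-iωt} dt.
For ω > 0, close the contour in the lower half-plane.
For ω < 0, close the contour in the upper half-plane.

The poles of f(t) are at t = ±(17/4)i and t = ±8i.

Let g(z) = f(z)e^{-iωz}; for large |z| the factor e^{-iωz} decays in the lower half-plane when ω > 0 and in the upper half-plane when ω < 0.

Case ω > 0 (lower half-plane, clockwise contour ⇒ F(ω) = -2πi·ΣRes):
  Res_{z = - \frac{17 i}{4}} g(z) = \frac{32 i e^{- \frac{17 \omega}{4}}}{12495}
  Res_{z = - 8 i} g(z) = - \frac{i e^{- 8 \omega}}{735}
  F(ω) = -2πi·ΣRes = - \frac{2 \pi e^{- 8 \omega}}{735} + \frac{64 \pi e^{- \frac{17 \omega}{4}}}{12495}

Case ω < 0 (upper half-plane, counterclockwise contour ⇒ F(ω) = +2πi·ΣRes):
  Res_{z = \frac{17 i}{4}} g(z) = - \frac{32 i e^{\frac{17 \omega}{4}}}{12495}
  Res_{z = 8 i} g(z) = \frac{i e^{8 \omega}}{735}
  F(ω) = 2πi·ΣRes = \frac{2 \pi \left(32 e^{\frac{17 \omega}{4}} - 17 e^{8 \omega}\right)}{12495}

Both cases combine into a single formula in |ω|:

F(ω) = - \frac{2 \pi e^{- 8 \left|{\omega}\right|}}{735} + \frac{64 \pi e^{- \frac{17 \left|{\omega}\right|}{4}}}{12495}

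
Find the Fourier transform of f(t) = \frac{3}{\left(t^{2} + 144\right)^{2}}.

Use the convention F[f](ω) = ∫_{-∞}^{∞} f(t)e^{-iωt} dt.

F(ω) = \frac{\pi \left(12 \left|{\omega}\right| + 1\right) e^{- 12 \left|{\omega}\right|}}{1152}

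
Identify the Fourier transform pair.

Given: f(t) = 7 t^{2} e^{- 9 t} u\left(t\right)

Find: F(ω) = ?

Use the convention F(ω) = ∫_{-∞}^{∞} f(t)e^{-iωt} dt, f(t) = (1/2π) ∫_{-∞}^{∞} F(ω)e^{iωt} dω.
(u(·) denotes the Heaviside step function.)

F(ω) = \frac{14}{\left(i \omega + 9\right)^{3}}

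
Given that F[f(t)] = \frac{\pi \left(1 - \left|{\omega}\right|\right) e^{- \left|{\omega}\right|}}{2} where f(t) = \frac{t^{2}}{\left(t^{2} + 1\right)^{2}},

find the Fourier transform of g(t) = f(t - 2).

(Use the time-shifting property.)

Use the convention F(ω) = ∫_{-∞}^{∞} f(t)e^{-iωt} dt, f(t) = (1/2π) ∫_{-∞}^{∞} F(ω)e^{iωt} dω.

F[g](ω) = \frac{\pi \left(1 - \left|{\omega}\right|\right) e^{- 2 i \omega - \left|{\omega}\right|}}{2}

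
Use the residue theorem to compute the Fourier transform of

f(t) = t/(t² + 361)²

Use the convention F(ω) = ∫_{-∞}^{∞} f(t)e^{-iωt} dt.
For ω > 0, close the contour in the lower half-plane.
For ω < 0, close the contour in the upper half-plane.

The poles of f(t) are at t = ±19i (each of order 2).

Let g(z) = f(z)e^{-iωz}; for large |z| the factor e^{-iωz} decays in the lower half-plane when ω > 0 and in the upper half-plane when ω < 0.

Case ω > 0 (lower half-plane, clockwise contour ⇒ F(ω) = -2πi·ΣRes):
  Res_{z = - 19 i} g(z) = \frac{\omega e^{- 19 \omega}}{76} (pole of order 2)
  F(ω) = -2πi·ΣRes = - \frac{i \pi \omega e^{- 19 \omega}}{38}

Case ω < 0 (upper half-plane, counterclockwise contour ⇒ F(ω) = +2πi·ΣRes):
  Res_{z = 19 i} g(z) = - \frac{\omega e^{19 \omega}}{76} (pole of order 2)
  F(ω) = 2πi·ΣRes = - \frac{i \pi \omega e^{19 \omega}}{38}

Both cases combine into a single formula in |ω|:

F(ω) = - \frac{i \pi \omega e^{- 19 \left|{\omega}\right|}}{38}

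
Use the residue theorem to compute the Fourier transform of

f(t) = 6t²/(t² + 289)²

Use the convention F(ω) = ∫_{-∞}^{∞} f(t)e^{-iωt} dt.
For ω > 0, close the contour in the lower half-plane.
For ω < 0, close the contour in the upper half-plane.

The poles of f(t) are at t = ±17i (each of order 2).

Let g(z) = f(z)e^{-iωz}; for large |z| the factor e^{-iωz} decays in the lower half-plane when ω > 0 and in the upper half-plane when ω < 0.

Case ω > 0 (lower half-plane, clockwise contour ⇒ F(ω) = -2πi·ΣRes):
  Res_{z = - 17 i} g(z) = \frac{3 i \left(1 - 17 \omega\right) e^{- 17 \omega}}{34} (pole of order 2)
  F(ω) = -2πi·ΣRes = \frac{3 \pi \left(1 - 17 \omega\right) e^{- 17 \omega}}{17}

Case ω < 0 (upper half-plane, counterclockwise contour ⇒ F(ω) = +2πi·ΣRes):
  Res_{z = 17 i} g(z) = \frac{3 i \left(- 17 \omega - 1\right) e^{17 \omega}}{34} (pole of order 2)
  F(ω) = 2πi·ΣRes = \frac{3 \pi \left(17 \omega + 1\right) e^{17 \omega}}{17}

Both cases combine into a single formula in |ω|:

F(ω) = \frac{3 \pi \left(1 - 17 \left|{\omega}\right|\right) e^{- 17 \left|{\omega}\right|}}{17}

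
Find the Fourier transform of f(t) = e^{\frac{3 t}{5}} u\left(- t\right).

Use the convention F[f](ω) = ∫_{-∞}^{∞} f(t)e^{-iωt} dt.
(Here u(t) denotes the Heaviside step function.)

F(ω) = - \frac{5}{5 i \omega - 3}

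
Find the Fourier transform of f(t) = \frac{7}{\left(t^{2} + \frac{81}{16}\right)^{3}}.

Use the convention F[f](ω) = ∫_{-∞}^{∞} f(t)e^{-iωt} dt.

F(ω) = \frac{56 \pi \left(27 \omega^{2} + 36 \left|{\omega}\right| + 16\right) e^{- \frac{9 \left|{\omega}\right|}{4}}}{19683}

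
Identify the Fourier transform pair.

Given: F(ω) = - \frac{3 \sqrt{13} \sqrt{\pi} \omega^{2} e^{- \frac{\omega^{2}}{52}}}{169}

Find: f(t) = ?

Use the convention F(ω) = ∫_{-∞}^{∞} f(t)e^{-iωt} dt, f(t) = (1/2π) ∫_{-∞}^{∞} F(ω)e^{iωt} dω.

f(t) = 3 \left(52 t^{2} - 2\right) e^{- 13 t^{2}}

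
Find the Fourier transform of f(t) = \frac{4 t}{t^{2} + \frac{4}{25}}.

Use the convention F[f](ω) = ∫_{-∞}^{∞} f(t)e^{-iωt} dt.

F(ω) = - 4 i \pi e^{- \frac{2 \left|{\omega}\right|}{5}} \operatorname{sign}{\left(\omega \right)}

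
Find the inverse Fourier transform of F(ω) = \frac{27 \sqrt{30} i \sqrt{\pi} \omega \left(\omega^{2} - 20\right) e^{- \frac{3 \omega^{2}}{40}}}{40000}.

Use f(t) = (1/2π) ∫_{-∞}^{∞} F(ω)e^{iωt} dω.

f(t) = 2 t^{3} e^{- \frac{10 t^{2}}{3}}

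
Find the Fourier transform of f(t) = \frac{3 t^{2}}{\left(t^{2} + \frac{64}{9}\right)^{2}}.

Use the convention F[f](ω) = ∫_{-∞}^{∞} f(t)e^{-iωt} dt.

F(ω) = \frac{3 \pi \left(3 - 8 \left|{\omega}\right|\right) e^{- \frac{8 \left|{\omega}\right|}{3}}}{16}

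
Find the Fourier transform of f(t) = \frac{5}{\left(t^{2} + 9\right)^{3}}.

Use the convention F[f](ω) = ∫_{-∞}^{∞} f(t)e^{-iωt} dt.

F(ω) = \frac{5 \pi \left(3 \omega^{2} + 3 \left|{\omega}\right| + 1\right) e^{- 3 \left|{\omega}\right|}}{648}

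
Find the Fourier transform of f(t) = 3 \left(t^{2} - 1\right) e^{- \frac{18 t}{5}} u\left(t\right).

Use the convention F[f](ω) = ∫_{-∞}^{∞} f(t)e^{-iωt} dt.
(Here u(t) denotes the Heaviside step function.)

F(ω) = \frac{15 \left(250 i \omega - \left(5 i \omega + 18\right)^{3} + 900\right)}{\left(5 i \omega + 18\right)^{4}}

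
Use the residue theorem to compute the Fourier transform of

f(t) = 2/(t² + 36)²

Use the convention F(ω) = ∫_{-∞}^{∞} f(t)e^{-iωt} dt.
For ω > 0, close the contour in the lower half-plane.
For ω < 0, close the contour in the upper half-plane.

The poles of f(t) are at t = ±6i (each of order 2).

Let g(z) = f(z)e^{-iωz}; for large |z| the factor e^{-iωz} decays in the lower half-plane when ω > 0 and in the upper half-plane when ω < 0.

Case ω > 0 (lower half-plane, clockwise contour ⇒ F(ω) = -2πi·ΣRes):
  Res_{z = - 6 i} g(z) = \frac{i \left(6 \omega + 1\right) e^{- 6 \omega}}{432} (pole of order 2)
  F(ω) = -2πi·ΣRes = \frac{\pi \left(6 \omega + 1\right) e^{- 6 \omega}}{216}

Case ω < 0 (upper half-plane, counterclockwise contour ⇒ F(ω) = +2πi·ΣRes):
  Res_{z = 6 i} g(z) = \frac{i \left(6 \omega - 1\right) e^{6 \omega}}{432} (pole of order 2)
  F(ω) = 2πi·ΣRes = \frac{\pi \left(1 - 6 \omega\right) e^{6 \omega}}{216}

Both cases combine into a single formula in |ω|:

F(ω) = \frac{\pi \left(6 \left|{\omega}\right| + 1\right) e^{- 6 \left|{\omega}\right|}}{216}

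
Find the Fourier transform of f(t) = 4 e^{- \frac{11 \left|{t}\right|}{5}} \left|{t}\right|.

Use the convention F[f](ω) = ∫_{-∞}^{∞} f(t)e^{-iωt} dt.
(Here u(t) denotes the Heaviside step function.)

F(ω) = \frac{200 \left(121 - 25 \omega^{2}\right)}{\left(25 \omega^{2} + 121\right)^{2}}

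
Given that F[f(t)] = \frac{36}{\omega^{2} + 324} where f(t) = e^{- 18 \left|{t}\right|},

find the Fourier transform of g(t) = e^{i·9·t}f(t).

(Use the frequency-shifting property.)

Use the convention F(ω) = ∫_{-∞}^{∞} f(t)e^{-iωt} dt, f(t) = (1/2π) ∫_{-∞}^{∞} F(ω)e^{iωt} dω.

F[g](ω) = \frac{36}{\left(\omega - 9\right)^{2} + 324}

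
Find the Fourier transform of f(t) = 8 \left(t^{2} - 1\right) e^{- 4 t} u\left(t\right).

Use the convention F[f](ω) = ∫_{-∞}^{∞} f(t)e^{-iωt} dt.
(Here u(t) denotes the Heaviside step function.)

F(ω) = \frac{8 \left(2 i \omega - \left(i \omega + 4\right)^{3} + 8\right)}{\left(i \omega + 4\right)^{4}}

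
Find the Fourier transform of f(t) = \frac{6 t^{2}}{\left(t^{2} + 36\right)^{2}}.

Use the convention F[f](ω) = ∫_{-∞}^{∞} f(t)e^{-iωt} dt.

F(ω) = \frac{\pi \left(1 - 6 \left|{\omega}\right|\right) e^{- 6 \left|{\omega}\right|}}{2}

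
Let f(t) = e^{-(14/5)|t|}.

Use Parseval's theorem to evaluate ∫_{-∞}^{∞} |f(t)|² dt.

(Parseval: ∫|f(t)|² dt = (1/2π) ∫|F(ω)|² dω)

∫|f(t)|² dt = \frac{5}{14}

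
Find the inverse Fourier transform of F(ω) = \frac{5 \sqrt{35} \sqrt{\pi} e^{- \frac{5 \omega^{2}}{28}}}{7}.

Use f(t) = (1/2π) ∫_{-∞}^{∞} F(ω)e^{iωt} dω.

f(t) = 5 e^{- \frac{7 t^{2}}{5}}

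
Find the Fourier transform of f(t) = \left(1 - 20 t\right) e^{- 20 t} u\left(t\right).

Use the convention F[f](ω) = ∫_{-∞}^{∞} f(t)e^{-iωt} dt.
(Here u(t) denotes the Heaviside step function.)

F(ω) = \frac{i \omega}{- \omega^{2} + 40 i \omega + 400}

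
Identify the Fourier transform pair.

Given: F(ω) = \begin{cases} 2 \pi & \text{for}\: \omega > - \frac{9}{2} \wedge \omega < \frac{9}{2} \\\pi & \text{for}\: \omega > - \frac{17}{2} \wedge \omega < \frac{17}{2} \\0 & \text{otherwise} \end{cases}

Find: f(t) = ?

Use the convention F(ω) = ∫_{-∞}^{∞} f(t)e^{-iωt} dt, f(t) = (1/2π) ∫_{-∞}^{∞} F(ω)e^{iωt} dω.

f(t) = \frac{2 \sin{\left(\frac{13 t}{2} \right)} \cos{\left(2 t \right)}}{t}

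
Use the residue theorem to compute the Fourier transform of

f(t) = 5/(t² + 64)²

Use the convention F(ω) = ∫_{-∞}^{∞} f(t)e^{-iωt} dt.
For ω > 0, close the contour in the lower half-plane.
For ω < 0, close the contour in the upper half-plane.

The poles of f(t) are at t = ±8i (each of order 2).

Let g(z) = f(z)e^{-iωz}; for large |z| the factor e^{-iωz} decays in the lower half-plane when ω > 0 and in the upper half-plane when ω < 0.

Case ω > 0 (lower half-plane, clockwise contour ⇒ F(ω) = -2πi·ΣRes):
  Res_{z = - 8 i} g(z) = \frac{5 i \left(8 \omega + 1\right) e^{- 8 \omega}}{2048} (pole of order 2)
  F(ω) = -2πi·ΣRes = \frac{5 \pi \left(8 \omega + 1\right) e^{- 8 \omega}}{1024}

Case ω < 0 (upper half-plane, counterclockwise contour ⇒ F(ω) = +2πi·ΣRes):
  Res_{z = 8 i} g(z) = \frac{5 i \left(8 \omega - 1\right) e^{8 \omega}}{2048} (pole of order 2)
  F(ω) = 2πi·ΣRes = \frac{5 \pi \left(1 - 8 \omega\right) e^{8 \omega}}{1024}

Both cases combine into a single formula in |ω|:

F(ω) = \frac{5 \pi \left(8 \left|{\omega}\right| + 1\right) e^{- 8 \left|{\omega}\right|}}{1024}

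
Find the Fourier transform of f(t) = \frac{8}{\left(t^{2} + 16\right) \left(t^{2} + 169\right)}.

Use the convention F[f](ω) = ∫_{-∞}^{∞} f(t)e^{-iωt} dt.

F(ω) = \frac{2 \pi \left(13 e^{9 \left|{\omega}\right|} - 4\right) e^{- 13 \left|{\omega}\right|}}{1989}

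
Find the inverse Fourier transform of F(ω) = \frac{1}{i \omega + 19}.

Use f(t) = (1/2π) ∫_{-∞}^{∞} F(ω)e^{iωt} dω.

f(t) = e^{- 19 t} u\left(t\right)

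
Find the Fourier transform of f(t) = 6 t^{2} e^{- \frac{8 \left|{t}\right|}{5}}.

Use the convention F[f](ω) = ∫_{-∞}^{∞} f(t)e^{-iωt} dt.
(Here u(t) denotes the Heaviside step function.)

F(ω) = \frac{24000 \left(64 - 75 \omega^{2}\right)}{\left(25 \omega^{2} + 64\right)^{3}}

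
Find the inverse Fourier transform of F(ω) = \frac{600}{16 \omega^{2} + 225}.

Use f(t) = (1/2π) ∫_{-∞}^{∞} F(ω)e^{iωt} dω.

f(t) = 5 e^{- \frac{15 \left|{t}\right|}{4}}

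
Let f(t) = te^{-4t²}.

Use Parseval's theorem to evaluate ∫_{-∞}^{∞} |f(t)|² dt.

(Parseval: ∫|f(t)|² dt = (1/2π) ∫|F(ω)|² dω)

∫|f(t)|² dt = \frac{\sqrt{2} \sqrt{\pi}}{64}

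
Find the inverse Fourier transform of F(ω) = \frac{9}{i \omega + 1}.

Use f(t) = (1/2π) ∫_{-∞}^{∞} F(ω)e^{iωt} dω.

f(t) = 9 e^{- t} u\left(t\right)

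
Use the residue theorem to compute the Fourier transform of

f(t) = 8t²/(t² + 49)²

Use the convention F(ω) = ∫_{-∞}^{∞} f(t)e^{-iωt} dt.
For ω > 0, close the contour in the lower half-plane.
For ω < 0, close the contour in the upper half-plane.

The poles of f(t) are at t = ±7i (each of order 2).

Let g(z) = f(z)e^{-iωz}; for large |z| the factor e^{-iωz} decays in the lower half-plane when ω > 0 and in the upper half-plane when ω < 0.

Case ω > 0 (lower half-plane, clockwise contour ⇒ F(ω) = -2πi·ΣRes):
  Res_{z = - 7 i} g(z) = i \left(\frac{2}{7} - 2 \omega\right) e^{- 7 \omega} (pole of order 2)
  F(ω) = -2πi·ΣRes = \frac{4 \pi \left(1 - 7 \omega\right) e^{- 7 \omega}}{7}

Case ω < 0 (upper half-plane, counterclockwise contour ⇒ F(ω) = +2πi·ΣRes):
  Res_{z = 7 i} g(z) = i \left(- 2 \omega - \frac{2}{7}\right) e^{7 \omega} (pole of order 2)
  F(ω) = 2πi·ΣRes = \frac{4 \pi \left(7 \omega + 1\right) e^{7 \omega}}{7}

Both cases combine into a single formula in |ω|:

F(ω) = \frac{4 \pi \left(1 - 7 \left|{\omega}\right|\right) e^{- 7 \left|{\omega}\right|}}{7}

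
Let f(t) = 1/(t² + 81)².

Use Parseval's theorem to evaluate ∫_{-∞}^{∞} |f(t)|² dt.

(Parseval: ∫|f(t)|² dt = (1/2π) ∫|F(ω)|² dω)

∫|f(t)|² dt = \frac{5 \pi}{76527504}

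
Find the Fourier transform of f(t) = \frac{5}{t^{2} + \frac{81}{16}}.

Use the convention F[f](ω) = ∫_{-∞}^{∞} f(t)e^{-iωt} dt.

F(ω) = \frac{20 \pi e^{- \frac{9 \left|{\omega}\right|}{4}}}{9}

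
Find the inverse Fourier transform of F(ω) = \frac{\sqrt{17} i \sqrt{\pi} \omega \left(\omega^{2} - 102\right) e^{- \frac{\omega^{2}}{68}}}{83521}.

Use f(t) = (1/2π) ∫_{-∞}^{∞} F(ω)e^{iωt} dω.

f(t) = 8 t^{3} e^{- 17 t^{2}}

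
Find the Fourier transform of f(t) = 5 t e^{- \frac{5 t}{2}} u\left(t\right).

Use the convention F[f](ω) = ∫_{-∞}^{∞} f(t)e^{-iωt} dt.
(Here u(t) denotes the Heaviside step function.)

F(ω) = \frac{20}{\left(2 i \omega + 5\right)^{2}}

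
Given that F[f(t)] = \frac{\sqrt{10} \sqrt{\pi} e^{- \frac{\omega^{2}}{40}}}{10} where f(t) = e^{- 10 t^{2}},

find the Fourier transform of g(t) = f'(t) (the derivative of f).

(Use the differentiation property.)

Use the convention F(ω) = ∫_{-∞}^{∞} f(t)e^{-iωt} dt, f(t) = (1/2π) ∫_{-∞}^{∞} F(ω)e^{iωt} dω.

F[g](ω) = \frac{\sqrt{10} i \sqrt{\pi} \omega e^{- \frac{\omega^{2}}{40}}}{10}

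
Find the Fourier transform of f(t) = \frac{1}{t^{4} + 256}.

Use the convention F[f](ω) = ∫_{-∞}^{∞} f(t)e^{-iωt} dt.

F(ω) = \frac{\pi e^{- 2 \sqrt{2} \left|{\omega}\right|} \sin{\left(2 \sqrt{2} \left|{\omega}\right| + \frac{\pi}{4} \right)}}{64}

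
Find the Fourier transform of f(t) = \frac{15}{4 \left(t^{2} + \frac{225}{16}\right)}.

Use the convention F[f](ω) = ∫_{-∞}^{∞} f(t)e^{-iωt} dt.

F(ω) = \pi e^{- \frac{15 \left|{\omega}\right|}{4}}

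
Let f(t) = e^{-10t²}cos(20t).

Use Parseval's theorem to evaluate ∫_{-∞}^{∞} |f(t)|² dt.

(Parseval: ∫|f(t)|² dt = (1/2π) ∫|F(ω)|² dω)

∫|f(t)|² dt = \frac{\sqrt{5} \sqrt{\pi} \left(1 + e^{20}\right)}{20 e^{20}}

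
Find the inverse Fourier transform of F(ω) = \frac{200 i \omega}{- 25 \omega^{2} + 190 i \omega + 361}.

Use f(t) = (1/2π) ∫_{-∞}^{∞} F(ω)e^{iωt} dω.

f(t) = 8 \left(1 - \frac{19 t}{5}\right) e^{- \frac{19 t}{5}} u\left(t\right)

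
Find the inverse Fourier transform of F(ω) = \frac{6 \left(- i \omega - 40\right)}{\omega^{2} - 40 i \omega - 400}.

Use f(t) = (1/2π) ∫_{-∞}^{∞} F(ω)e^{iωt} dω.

f(t) = 6 \left(20 t + 1\right) e^{- 20 t} u\left(t\right)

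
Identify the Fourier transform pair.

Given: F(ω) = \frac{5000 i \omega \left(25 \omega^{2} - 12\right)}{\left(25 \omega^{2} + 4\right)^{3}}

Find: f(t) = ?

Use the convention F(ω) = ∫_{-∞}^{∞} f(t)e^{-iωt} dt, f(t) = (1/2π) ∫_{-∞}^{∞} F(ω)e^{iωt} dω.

f(t) = 2 t e^{- \frac{2 \left|{t}\right|}{5}} \left|{t}\right|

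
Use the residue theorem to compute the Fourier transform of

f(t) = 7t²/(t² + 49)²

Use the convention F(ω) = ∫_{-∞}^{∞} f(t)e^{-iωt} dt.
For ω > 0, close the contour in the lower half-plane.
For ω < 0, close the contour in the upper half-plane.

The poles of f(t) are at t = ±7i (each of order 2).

Let g(z) = f(z)e^{-iωz}; for large |z| the factor e^{-iωz} decays in the lower half-plane when ω > 0 and in the upper half-plane when ω < 0.

Case ω > 0 (lower half-plane, clockwise contour ⇒ F(ω) = -2πi·ΣRes):
  Res_{z = - 7 i} g(z) = \frac{i \left(1 - 7 \omega\right) e^{- 7 \omega}}{4} (pole of order 2)
  F(ω) = -2πi·ΣRes = \frac{\pi \left(1 - 7 \omega\right) e^{- 7 \omega}}{2}

Case ω < 0 (upper half-plane, counterclockwise contour ⇒ F(ω) = +2πi·ΣRes):
  Res_{z = 7 i} g(z) = \frac{i \left(- 7 \omega - 1\right) e^{7 \omega}}{4} (pole of order 2)
  F(ω) = 2πi·ΣRes = \frac{\pi \left(7 \omega + 1\right) e^{7 \omega}}{2}

Both cases combine into a single formula in |ω|:

F(ω) = \frac{\pi \left(1 - 7 \left|{\omega}\right|\right) e^{- 7 \left|{\omega}\right|}}{2}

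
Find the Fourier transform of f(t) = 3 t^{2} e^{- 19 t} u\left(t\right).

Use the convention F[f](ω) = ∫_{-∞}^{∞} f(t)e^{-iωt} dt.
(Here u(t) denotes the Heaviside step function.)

F(ω) = \frac{6}{\left(i \omega + 19\right)^{3}}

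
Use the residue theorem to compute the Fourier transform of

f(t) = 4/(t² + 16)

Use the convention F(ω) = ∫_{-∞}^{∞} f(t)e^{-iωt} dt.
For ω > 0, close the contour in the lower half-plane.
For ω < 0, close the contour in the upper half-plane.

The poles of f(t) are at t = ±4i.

Let g(z) = f(z)e^{-iωz}; for large |z| the factor e^{-iωz} decays in the lower half-plane when ω > 0 and in the upper half-plane when ω < 0.

Case ω > 0 (lower half-plane, clockwise contour ⇒ F(ω) = -2πi·ΣRes):
  Res_{z = - 4 i} g(z) = \frac{i e^{- 4 \omega}}{2}
  F(ω) = -2πi·ΣRes = \pi e^{- 4 \omega}

Case ω < 0 (upper half-plane, counterclockwise contour ⇒ F(ω) = +2πi·ΣRes):
  Res_{z = 4 i} g(z) = - \frac{i e^{4 \omega}}{2}
  F(ω) = 2πi·ΣRes = \pi e^{4 \omega}

Both cases combine into a single formula in |ω|:

F(ω) = \pi e^{- 4 \left|{\omega}\right|}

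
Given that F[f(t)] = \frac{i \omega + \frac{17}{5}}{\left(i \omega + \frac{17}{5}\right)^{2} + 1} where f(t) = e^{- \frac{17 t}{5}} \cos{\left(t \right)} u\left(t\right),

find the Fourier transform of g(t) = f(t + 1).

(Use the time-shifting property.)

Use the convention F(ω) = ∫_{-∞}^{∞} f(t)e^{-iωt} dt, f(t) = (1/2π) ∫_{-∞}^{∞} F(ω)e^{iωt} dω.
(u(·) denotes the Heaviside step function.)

F[g](ω) = \frac{\left(25 i \omega + 85\right) e^{i \omega}}{\left(5 i \omega + 17\right)^{2} + 25}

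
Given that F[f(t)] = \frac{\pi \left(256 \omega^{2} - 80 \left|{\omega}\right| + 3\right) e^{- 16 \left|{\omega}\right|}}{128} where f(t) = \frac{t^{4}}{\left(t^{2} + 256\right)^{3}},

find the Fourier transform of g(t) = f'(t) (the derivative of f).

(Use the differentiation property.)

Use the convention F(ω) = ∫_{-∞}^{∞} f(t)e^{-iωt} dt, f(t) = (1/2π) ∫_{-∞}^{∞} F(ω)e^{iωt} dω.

F[g](ω) = \frac{i \pi \omega \left(256 \omega^{2} - 80 \left|{\omega}\right| + 3\right) e^{- 16 \left|{\omega}\right|}}{128}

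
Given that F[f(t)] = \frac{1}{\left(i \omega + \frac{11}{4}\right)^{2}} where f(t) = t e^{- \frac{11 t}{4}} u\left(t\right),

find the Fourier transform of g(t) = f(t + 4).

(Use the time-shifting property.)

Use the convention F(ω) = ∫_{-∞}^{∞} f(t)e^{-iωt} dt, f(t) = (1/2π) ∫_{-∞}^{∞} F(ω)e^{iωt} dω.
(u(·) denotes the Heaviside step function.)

F[g](ω) = \frac{16 e^{4 i \omega}}{\left(4 i \omega + 11\right)^{2}}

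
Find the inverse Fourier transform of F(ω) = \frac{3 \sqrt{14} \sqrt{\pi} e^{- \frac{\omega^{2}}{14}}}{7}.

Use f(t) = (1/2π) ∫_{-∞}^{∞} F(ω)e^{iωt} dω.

f(t) = 3 e^{- \frac{7 t^{2}}{2}}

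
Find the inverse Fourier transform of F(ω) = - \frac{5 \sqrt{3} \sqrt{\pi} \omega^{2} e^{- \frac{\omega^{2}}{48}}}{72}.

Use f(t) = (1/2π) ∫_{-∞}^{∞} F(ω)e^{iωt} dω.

f(t) = 5 \left(48 t^{2} - 2\right) e^{- 12 t^{2}}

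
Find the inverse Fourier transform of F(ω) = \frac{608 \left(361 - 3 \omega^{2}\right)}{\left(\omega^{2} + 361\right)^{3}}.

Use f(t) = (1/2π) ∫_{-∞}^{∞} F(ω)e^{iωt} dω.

f(t) = 8 t^{2} e^{- 19 \left|{t}\right|}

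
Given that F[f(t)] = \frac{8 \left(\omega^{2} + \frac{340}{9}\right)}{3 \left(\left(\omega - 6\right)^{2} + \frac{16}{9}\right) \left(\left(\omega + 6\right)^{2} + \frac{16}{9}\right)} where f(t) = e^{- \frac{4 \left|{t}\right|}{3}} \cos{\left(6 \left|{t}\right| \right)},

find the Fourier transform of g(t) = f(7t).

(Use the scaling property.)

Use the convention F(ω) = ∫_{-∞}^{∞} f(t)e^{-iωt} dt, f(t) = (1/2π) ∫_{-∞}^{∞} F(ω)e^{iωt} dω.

F[g](ω) = \frac{168 \left(9 \omega^{2} + 16660\right)}{81 \omega^{4} - 271656 \omega^{2} + 277555600}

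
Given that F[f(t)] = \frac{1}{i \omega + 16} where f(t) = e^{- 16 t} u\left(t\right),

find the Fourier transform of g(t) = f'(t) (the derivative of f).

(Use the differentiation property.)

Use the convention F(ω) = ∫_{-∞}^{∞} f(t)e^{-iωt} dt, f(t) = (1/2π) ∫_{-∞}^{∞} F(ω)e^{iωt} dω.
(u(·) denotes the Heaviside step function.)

F[g](ω) = \frac{\omega}{\omega - 16 i}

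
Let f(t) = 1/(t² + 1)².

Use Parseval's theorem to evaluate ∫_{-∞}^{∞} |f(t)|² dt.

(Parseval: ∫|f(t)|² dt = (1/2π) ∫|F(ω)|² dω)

∫|f(t)|² dt = \frac{5 \pi}{16}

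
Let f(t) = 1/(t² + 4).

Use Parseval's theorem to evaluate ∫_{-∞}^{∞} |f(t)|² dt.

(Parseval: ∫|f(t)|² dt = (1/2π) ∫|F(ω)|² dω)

∫|f(t)|² dt = \frac{\pi}{16}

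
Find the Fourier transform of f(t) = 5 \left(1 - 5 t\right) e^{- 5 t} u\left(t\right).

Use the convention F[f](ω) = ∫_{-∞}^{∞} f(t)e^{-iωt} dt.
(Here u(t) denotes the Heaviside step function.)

F(ω) = \frac{5 i \omega}{- \omega^{2} + 10 i \omega + 25}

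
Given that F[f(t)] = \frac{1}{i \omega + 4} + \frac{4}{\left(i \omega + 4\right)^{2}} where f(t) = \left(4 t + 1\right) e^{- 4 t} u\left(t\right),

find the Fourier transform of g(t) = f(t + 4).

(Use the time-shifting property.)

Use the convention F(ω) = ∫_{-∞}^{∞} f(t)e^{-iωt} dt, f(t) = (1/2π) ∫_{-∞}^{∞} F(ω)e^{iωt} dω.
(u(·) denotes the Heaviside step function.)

F[g](ω) = \frac{\left(- i \omega - 8\right) e^{4 i \omega}}{\omega^{2} - 8 i \omega - 16}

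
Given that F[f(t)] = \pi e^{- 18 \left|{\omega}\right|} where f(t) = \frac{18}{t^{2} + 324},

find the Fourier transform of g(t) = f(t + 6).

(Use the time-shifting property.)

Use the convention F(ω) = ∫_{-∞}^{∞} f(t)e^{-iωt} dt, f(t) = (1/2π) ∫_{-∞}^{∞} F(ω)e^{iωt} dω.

F[g](ω) = \pi e^{6 i \omega - 18 \left|{\omega}\right|}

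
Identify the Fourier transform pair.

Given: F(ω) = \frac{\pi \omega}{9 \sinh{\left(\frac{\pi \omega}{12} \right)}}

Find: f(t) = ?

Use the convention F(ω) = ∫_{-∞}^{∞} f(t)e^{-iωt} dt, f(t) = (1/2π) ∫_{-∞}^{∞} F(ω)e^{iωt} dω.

f(t) = \frac{4}{\cosh^{2}{\left(6 t \right)}}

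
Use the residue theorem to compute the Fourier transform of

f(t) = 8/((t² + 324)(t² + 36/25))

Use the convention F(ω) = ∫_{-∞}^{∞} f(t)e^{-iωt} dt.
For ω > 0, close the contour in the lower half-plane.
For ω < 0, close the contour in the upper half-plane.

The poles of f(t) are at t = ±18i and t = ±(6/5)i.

Let g(z) = f(z)e^{-iωz}; for large |z| the factor e^{-iωz} decays in the lower half-plane when ω > 0 and in the upper half-plane when ω < 0.

Case ω > 0 (lower half-plane, clockwise contour ⇒ F(ω) = -2πi·ΣRes):
  Res_{z = - 18 i} g(z) = - \frac{25 i e^{- 18 \omega}}{36288}
  Res_{z = - \frac{6 i}{5}} g(z) = \frac{125 i e^{- \frac{6 \omega}{5}}}{12096}
  F(ω) = -2πi·ΣRes = - \frac{25 \pi e^{- 18 \omega}}{18144} + \frac{125 \pi e^{- \frac{6 \omega}{5}}}{6048}

Case ω < 0 (upper half-plane, counterclockwise contour ⇒ F(ω) = +2πi·ΣRes):
  Res_{z = 18 i} g(z) = \frac{25 i e^{18 \omega}}{36288}
  Res_{z = \frac{6 i}{5}} g(z) = - \frac{125 i e^{\frac{6 \omega}{5}}}{12096}
  F(ω) = 2πi·ΣRes = \frac{25 \pi \left(15 e^{\frac{6 \omega}{5}} - e^{18 \omega}\right)}{18144}

Both cases combine into a single formula in |ω|:

F(ω) = - \frac{25 \pi e^{- 18 \left|{\omega}\right|}}{18144} + \frac{125 \pi e^{- \frac{6 \left|{\omega}\right|}{5}}}{6048}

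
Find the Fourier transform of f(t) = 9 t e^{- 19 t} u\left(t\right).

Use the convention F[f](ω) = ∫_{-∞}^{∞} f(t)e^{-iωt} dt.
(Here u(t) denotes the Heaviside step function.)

F(ω) = \frac{9}{\left(i \omega + 19\right)^{2}}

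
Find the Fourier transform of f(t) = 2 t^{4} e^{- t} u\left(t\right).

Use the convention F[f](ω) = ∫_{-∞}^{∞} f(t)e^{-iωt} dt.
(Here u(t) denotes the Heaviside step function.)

F(ω) = \frac{48}{\left(i \omega + 1\right)^{5}}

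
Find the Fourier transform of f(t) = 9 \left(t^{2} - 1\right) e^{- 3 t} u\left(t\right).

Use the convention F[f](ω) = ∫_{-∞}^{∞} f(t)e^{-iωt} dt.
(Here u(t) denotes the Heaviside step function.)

F(ω) = \frac{9 \left(2 i \omega - \left(i \omega + 3\right)^{3} + 6\right)}{\left(i \omega + 3\right)^{4}}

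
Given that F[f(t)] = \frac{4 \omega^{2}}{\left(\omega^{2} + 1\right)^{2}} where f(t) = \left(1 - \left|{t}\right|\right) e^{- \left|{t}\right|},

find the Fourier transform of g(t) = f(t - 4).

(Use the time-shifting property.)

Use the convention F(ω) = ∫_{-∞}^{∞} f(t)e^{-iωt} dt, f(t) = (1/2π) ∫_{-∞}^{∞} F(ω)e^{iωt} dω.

F[g](ω) = \frac{4 \omega^{2} e^{- 4 i \omega}}{\left(\omega^{2} + 1\right)^{2}}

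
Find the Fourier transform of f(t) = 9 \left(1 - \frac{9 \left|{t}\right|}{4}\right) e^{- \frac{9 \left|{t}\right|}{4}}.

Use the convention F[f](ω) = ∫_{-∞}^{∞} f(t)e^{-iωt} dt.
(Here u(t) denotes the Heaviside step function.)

F(ω) = \frac{20736 \omega^{2}}{\left(16 \omega^{2} + 81\right)^{2}}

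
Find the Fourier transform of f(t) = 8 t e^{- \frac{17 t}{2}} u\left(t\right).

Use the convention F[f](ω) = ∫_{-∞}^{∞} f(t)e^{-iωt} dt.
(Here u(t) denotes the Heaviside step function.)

F(ω) = \frac{32}{\left(2 i \omega + 17\right)^{2}}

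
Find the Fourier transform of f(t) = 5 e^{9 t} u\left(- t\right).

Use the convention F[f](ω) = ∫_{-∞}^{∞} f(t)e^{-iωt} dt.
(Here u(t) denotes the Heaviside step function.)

F(ω) = - \frac{5}{i \omega - 9}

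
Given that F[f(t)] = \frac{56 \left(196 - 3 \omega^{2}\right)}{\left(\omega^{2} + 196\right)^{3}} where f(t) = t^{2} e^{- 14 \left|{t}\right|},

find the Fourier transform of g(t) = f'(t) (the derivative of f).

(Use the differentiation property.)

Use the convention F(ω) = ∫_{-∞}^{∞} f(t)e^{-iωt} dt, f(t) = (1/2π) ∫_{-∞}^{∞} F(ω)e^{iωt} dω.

F[g](ω) = - \frac{56 i \omega \left(3 \omega^{2} - 196\right)}{\left(\omega^{2} + 196\right)^{3}}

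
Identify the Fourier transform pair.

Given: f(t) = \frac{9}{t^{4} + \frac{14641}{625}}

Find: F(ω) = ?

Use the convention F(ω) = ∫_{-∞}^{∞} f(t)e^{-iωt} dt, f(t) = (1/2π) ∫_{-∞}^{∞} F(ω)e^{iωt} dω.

F(ω) = \frac{1125 \pi e^{- \frac{11 \sqrt{2} \left|{\omega}\right|}{10}} \sin{\left(\frac{11 \sqrt{2} \left|{\omega}\right|}{10} + \frac{\pi}{4} \right)}}{1331}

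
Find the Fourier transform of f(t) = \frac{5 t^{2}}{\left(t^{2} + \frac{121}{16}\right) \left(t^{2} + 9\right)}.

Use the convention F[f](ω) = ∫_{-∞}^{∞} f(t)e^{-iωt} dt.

F(ω) = \frac{240 \pi e^{- 3 \left|{\omega}\right|}}{23} - \frac{220 \pi e^{- \frac{11 \left|{\omega}\right|}{4}}}{23}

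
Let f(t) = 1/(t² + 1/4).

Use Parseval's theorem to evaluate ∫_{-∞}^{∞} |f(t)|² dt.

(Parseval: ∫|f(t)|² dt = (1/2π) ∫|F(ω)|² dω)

∫|f(t)|² dt = 4 \pi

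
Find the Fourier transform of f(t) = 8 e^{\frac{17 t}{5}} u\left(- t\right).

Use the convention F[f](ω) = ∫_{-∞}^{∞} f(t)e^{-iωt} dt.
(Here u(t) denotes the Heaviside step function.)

F(ω) = - \frac{40}{5 i \omega - 17}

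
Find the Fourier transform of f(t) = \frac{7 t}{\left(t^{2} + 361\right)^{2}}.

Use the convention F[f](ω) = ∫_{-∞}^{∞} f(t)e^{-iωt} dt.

F(ω) = - \frac{7 i \pi \omega e^{- 19 \left|{\omega}\right|}}{38}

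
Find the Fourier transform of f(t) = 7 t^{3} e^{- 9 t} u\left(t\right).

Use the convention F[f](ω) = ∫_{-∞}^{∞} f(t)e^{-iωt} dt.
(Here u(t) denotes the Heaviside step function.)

F(ω) = \frac{42}{\left(i \omega + 9\right)^{4}}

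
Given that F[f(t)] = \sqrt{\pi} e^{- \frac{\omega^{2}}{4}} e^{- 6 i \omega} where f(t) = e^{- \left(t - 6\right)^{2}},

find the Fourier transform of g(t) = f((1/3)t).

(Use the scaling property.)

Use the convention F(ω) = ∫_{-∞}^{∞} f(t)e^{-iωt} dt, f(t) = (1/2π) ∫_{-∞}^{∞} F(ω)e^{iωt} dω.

F[g](ω) = 3 \sqrt{\pi} e^{- \frac{9 \omega \left(\omega + 8 i\right)}{4}}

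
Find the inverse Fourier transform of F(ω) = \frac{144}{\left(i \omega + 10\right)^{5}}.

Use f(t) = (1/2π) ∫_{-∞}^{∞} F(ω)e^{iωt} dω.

f(t) = 6 t^{4} e^{- 10 t} u\left(t\right)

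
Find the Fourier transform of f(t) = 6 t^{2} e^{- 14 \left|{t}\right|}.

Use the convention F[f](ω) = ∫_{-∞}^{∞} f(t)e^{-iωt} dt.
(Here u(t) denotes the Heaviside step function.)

F(ω) = \frac{336 \left(196 - 3 \omega^{2}\right)}{\left(\omega^{2} + 196\right)^{3}}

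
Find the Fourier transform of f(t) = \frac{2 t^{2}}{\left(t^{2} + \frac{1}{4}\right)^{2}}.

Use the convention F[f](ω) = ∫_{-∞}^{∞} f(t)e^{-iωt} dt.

F(ω) = \pi \left(2 - \left|{\omega}\right|\right) e^{- \frac{\left|{\omega}\right|}{2}}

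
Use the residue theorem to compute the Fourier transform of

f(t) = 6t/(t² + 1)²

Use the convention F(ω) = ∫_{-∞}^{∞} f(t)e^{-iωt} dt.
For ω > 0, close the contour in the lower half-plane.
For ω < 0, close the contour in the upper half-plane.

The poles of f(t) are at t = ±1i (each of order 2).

Let g(z) = f(z)e^{-iωz}; for large |z| the factor e^{-iωz} decays in the lower half-plane when ω > 0 and in the upper half-plane when ω < 0.

Case ω > 0 (lower half-plane, clockwise contour ⇒ F(ω) = -2πi·ΣRes):
  Res_{z = - i} g(z) = \frac{3 \omega e^{- \omega}}{2} (pole of order 2)
  F(ω) = -2πi·ΣRes = - 3 i \pi \omega e^{- \omega}

Case ω < 0 (upper half-plane, counterclockwise contour ⇒ F(ω) = +2πi·ΣRes):
  Res_{z = i} g(z) = - \frac{3 \omega e^{\omega}}{2} (pole of order 2)
  F(ω) = 2πi·ΣRes = - 3 i \pi \omega e^{\omega}

Both cases combine into a single formula in |ω|:

F(ω) = - 3 i \pi \omega e^{- \left|{\omega}\right|}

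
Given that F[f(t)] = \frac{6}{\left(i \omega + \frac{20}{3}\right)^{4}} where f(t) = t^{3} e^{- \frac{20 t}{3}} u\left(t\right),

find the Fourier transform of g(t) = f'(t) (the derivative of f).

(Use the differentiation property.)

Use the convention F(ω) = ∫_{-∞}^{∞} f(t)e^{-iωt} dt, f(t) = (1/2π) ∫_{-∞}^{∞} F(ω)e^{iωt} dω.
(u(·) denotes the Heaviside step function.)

F[g](ω) = \frac{486 i \omega}{\left(3 i \omega + 20\right)^{4}}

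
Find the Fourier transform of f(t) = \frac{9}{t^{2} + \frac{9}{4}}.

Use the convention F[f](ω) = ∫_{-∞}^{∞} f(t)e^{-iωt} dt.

F(ω) = 6 \pi e^{- \frac{3 \left|{\omega}\right|}{2}}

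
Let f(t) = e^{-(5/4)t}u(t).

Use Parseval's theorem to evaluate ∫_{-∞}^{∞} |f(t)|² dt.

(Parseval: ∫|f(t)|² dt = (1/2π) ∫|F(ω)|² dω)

∫|f(t)|² dt = \frac{2}{5}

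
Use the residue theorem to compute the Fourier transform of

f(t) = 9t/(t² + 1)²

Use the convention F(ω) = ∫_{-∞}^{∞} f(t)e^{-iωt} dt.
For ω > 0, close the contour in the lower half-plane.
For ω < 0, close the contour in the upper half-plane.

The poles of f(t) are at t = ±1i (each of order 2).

Let g(z) = f(z)e^{-iωz}; for large |z| the factor e^{-iωz} decays in the lower half-plane when ω > 0 and in the upper half-plane when ω < 0.

Case ω > 0 (lower half-plane, clockwise contour ⇒ F(ω) = -2πi·ΣRes):
  Res_{z = - i} g(z) = \frac{9 \omega e^{- \omega}}{4} (pole of order 2)
  F(ω) = -2πi·ΣRes = - \frac{9 i \pi \omega e^{- \omega}}{2}

Case ω < 0 (upper half-plane, counterclockwise contour ⇒ F(ω) = +2πi·ΣRes):
  Res_{z = i} g(z) = - \frac{9 \omega e^{\omega}}{4} (pole of order 2)
  F(ω) = 2πi·ΣRes = - \frac{9 i \pi \omega e^{\omega}}{2}

Both cases combine into a single formula in |ω|:

F(ω) = - \frac{9 i \pi \omega e^{- \left|{\omega}\right|}}{2}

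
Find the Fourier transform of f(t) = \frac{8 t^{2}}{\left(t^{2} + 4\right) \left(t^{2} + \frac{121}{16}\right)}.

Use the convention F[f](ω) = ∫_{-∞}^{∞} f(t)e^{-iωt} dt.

F(ω) = - \frac{256 \pi e^{- 2 \left|{\omega}\right|}}{57} + \frac{352 \pi e^{- \frac{11 \left|{\omega}\right|}{4}}}{57}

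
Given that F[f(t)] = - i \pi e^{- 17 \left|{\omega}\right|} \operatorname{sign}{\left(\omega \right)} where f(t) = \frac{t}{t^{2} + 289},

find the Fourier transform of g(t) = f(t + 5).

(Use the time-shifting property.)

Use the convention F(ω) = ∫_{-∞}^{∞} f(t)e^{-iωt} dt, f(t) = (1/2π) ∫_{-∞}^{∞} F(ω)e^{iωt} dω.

F[g](ω) = - i \pi e^{5 i \omega} e^{- 17 \left|{\omega}\right|} \operatorname{sign}{\left(\omega \right)}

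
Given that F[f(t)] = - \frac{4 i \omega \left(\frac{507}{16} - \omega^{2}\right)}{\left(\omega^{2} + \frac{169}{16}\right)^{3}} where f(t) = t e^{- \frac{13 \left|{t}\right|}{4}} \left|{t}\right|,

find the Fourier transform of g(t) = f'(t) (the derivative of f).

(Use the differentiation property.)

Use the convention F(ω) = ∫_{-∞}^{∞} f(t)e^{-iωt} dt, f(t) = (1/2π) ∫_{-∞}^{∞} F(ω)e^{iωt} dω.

F[g](ω) = \frac{\omega^{2} \left(519168 - 16384 \omega^{2}\right)}{\left(16 \omega^{2} + 169\right)^{3}}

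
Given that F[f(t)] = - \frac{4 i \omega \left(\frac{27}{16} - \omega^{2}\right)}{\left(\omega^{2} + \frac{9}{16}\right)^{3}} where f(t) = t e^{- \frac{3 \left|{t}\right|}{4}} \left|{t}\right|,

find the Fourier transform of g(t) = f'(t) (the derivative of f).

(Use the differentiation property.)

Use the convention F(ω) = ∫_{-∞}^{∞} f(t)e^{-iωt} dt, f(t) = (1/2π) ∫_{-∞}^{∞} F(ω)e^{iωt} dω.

F[g](ω) = \frac{\omega^{2} \left(27648 - 16384 \omega^{2}\right)}{\left(16 \omega^{2} + 9\right)^{3}}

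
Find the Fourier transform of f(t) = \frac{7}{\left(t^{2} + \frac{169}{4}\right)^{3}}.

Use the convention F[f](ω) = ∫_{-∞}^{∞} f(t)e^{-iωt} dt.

F(ω) = \frac{7 \pi \left(169 \omega^{2} + 78 \left|{\omega}\right| + 12\right) e^{- \frac{13 \left|{\omega}\right|}{2}}}{371293}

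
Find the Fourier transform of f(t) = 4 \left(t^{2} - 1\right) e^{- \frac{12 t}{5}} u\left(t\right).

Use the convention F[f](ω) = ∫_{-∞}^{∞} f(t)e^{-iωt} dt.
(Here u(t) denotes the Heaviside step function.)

F(ω) = \frac{20 \left(250 i \omega - \left(5 i \omega + 12\right)^{3} + 600\right)}{\left(5 i \omega + 12\right)^{4}}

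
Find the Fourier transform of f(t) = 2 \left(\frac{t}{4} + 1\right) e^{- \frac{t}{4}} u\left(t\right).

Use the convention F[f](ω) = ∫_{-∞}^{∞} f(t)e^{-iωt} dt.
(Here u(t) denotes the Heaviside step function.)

F(ω) = \frac{16 \left(- 2 i \omega - 1\right)}{16 \omega^{2} - 8 i \omega - 1}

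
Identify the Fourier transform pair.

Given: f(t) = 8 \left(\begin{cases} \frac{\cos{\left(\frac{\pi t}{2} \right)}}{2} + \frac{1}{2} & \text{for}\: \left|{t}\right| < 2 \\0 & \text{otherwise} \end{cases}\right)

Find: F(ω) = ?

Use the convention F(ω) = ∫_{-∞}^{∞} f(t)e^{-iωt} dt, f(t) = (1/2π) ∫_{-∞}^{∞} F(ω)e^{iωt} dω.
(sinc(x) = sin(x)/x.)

F(ω) = - \frac{16 \pi^{2} \operatorname{sinc}{\left(2 \omega \right)}}{4 \omega^{2} - \pi^{2}}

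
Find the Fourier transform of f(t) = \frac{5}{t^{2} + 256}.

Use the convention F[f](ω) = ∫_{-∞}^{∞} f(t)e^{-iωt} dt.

F(ω) = \frac{5 \pi e^{- 16 \left|{\omega}\right|}}{16}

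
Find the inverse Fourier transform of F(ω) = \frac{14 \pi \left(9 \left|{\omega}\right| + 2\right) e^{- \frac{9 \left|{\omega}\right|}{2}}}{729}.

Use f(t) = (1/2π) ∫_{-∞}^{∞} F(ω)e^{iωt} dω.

f(t) = \frac{7}{\left(t^{2} + \frac{81}{4}\right)^{2}}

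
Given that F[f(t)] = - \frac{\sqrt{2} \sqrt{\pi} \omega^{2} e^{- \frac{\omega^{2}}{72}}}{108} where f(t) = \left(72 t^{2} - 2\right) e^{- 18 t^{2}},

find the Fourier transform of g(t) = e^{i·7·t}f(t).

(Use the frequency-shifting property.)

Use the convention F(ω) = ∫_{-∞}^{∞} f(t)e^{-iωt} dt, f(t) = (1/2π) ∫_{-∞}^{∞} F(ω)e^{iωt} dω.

F[g](ω) = - \frac{\sqrt{2} \sqrt{\pi} \left(\omega - 7\right)^{2} e^{- \frac{\left(\omega - 7\right)^{2}}{72}}}{108}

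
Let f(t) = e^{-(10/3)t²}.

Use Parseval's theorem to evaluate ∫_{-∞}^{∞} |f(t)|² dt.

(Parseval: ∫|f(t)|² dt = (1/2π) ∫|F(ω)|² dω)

∫|f(t)|² dt = \frac{\sqrt{15} \sqrt{\pi}}{10}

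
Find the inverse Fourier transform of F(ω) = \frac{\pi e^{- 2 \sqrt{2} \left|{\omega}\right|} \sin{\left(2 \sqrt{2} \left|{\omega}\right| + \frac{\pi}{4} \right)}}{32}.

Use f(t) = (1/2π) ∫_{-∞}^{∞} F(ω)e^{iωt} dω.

f(t) = \frac{2}{t^{4} + 256}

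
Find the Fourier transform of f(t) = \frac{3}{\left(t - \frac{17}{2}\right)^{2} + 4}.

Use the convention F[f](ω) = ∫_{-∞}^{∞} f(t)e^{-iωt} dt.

F(ω) = \frac{3 \pi e^{- \frac{17 i \omega}{2} - 2 \left|{\omega}\right|}}{2}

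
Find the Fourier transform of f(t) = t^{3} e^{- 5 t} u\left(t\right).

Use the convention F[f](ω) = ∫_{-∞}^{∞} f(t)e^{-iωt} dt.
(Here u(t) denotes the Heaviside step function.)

F(ω) = \frac{6}{\left(i \omega + 5\right)^{4}}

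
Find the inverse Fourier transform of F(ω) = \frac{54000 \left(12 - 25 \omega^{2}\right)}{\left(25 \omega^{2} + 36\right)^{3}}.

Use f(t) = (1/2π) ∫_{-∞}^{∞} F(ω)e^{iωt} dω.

f(t) = 6 t^{2} e^{- \frac{6 \left|{t}\right|}{5}}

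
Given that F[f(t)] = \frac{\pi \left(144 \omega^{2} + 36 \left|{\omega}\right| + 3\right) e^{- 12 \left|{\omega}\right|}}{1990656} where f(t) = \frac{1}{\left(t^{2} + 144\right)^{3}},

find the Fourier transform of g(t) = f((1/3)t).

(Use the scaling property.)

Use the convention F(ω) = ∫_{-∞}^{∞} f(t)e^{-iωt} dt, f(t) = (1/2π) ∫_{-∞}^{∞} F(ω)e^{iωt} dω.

F[g](ω) = \frac{\pi \left(432 \omega^{2} + 36 \left|{\omega}\right| + 1\right) e^{- 36 \left|{\omega}\right|}}{221184}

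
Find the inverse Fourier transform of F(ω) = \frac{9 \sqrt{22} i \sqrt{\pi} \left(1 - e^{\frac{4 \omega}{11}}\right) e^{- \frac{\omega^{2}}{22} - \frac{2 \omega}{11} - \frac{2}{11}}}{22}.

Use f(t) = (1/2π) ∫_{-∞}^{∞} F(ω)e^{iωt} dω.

f(t) = 9 e^{- \frac{11 t^{2}}{2}} \sin{\left(2 t \right)}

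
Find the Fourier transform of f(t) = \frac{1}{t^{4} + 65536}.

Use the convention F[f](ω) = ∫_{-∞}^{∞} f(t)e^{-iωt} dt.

F(ω) = \frac{\pi e^{- 8 \sqrt{2} \left|{\omega}\right|} \sin{\left(8 \sqrt{2} \left|{\omega}\right| + \frac{\pi}{4} \right)}}{4096}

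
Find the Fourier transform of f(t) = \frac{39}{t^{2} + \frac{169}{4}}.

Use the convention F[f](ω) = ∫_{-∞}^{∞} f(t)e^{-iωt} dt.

F(ω) = 6 \pi e^{- \frac{13 \left|{\omega}\right|}{2}}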